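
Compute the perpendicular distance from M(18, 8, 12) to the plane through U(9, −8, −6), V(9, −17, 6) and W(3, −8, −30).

UV = (0, −9, 12) and UW = (−6, 0, −24), so a normal is n = UV × UW = (216, −72, −54).
d = |216·18 + (-72)·8 + (-54)·12 − 2844| / √(46656 + 5184 + 2916) = |-180| / 234 = 10/13.

10/13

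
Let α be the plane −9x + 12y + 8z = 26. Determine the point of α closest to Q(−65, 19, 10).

n = (−9, 12, 8), |n|² = 289, and n·Q − 26 = 867.
t = 867/289 = 3, so the foot is Q − t·n = (−65, 19, 10) − 3·(−9, 12, 8) = (−38, −17, −14).

(-38, -17, -14)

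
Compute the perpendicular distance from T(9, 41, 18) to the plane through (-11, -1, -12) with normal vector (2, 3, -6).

2

The plane has equation n·(r − (-11, -1, -12)) = 0, i.e. n·r = 47.
Then n·(9, 41, 18) - 47 = -14.
|n| = √(4 + 9 + 36) = 7, so the distance is |-14|/7 = 2.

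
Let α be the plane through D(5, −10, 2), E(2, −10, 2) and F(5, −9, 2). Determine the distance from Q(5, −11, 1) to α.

DE = (−3, 0, 0) and DF = (0, 1, 0), so a normal is n = DE × DF = (0, 0, −3).
Then n·(5, −11, 1) − (−6) = 3.
|n| = √(0 + 0 + 9) = 3, so the distance is |3|/3 = 1.

1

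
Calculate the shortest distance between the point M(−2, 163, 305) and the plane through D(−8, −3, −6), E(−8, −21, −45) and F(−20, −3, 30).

DE = (0, −18, −39) and DF = (−12, 0, 36), so a normal is n = DE × DF = (−648, 468, −216).
n = (−648, 468, −216); n·P − 5076 = 6624; |n| = 828; distance = 6624/828 = 8.

8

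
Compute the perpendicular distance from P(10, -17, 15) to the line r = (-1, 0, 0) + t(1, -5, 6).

Direction vector d = (1, -5, 6).
AP = (11, -17, 15), and AP × d = (-27, -51, -38).
|AP × d|² = 4774 and |d|² = 62, so the distance is √(4774/62) = √77.

√77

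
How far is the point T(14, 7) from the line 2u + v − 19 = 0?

d = |2·14 + 1·7 − 19| / √(4 + 1) = |16|/√5 = 16√5/5.

16/√5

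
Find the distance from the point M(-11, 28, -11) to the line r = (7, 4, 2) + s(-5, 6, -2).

Direction vector d = (-5, 6, -2).
AP = (-18, 24, -13), and AP × d = (30, 29, 12).
|AP × d|² = 1885 and |d|² = 65, so the distance is √(1885/65) = √29.

√29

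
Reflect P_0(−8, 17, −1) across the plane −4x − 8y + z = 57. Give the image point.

(-24, -15, 3)

With n = (−4, −8, 1), the signed offset is (n·P_0 − 57)/|n|² = -162/81 = -2.
P_0' = P_0 − 2t·n = (−8, 17, −1) − (-4)·(−4, −8, 1) = (−24, −15, 3).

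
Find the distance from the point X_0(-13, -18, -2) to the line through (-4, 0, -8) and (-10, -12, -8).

A direction vector is d = (-6, -12, 0).
AP = (-9, -18, 6); AP·d = 270, |AP|² = 441, |d|² = 180.
distance² = |AP|² − (AP·d)²/|d|² = 441 − 72900/180 = 36, so the distance is 6.

6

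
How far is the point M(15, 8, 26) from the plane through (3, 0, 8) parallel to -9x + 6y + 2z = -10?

Parallel planes share the normal n = (-9, 6, 2); since (3, 0, 8) lies on the plane, its equation is -9x + 6y + 2z = -11.
d = |(-9)·15 + 6·8 + 2·26 − (-11)| / √(81 + 36 + 4) = |-24| / 11 = 24/11.

24/11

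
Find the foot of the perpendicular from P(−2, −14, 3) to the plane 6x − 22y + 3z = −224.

n = (6, −22, 3), |n|² = 529, and n·P − (-224) = 529.
t = 529/529 = 1, so the foot is P − t·n = (−2, −14, 3) − 1·(6, −22, 3) = (−8, 8, 0).

(-8, 8, 0)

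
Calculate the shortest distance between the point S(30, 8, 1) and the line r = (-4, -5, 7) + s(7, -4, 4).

Direction vector d = (7, -4, 4).
AP = (34, 13, -6); AP·d = 162, |AP|² = 1361, |d|² = 81.
distance² = |AP|² − (AP·d)²/|d|² = 1361 − 26244/81 = 1037, so the distance is √1037.

√1037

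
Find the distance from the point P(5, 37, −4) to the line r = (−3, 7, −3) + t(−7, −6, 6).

Direction vector d = (−7, −6, 6).
AP = (8, 30, −1); AP·d = -242, |AP|² = 965, |d|² = 121.
distance² = |AP|² − (AP·d)²/|d|² = 965 − 58564/121 = 481, so the distance is √481.

√481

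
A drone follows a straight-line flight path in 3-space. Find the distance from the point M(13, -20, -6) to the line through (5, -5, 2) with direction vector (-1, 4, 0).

Direction vector d = (-1, 4, 0).
AP = (8, -15, -8); AP·d = -68, |AP|² = 353, |d|² = 17.
distance² = |AP|² − (AP·d)²/|d|² = 353 − 4624/17 = 81, so the distance is 9.

9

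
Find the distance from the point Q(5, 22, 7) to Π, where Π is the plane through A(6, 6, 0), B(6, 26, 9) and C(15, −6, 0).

8/25

AB = (0, 20, 9) and AC = (9, −12, 0), so a normal is n = AB × AC = (108, 81, −180).
Then n·(5, 22, 7) − 1134 = −72.
|n| = √(11664 + 6561 + 32400) = 225, so the distance is |-72|/225 = 8/25.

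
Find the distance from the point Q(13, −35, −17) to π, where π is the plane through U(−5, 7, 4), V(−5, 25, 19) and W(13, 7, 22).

24√97/97

UV = (0, 18, 15) and UW = (18, 0, 18), so a normal is n = UV × UW = (324, 270, −324).
d = |324·13 + 270·(-35) + (-324)·(-17) − (-1026)| / √(104976 + 72900 + 104976) = |1296| / (54√97) = 24/√97.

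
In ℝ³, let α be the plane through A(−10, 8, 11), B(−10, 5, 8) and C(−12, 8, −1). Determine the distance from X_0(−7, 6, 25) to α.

√38/19

AB = (0, −3, −3) and AC = (−2, 0, −12), so a normal is n = AB × AC = (36, 6, −6).
Then n·(−7, 6, 25) − (−378) = 12.
|n| = √(1296 + 36 + 36) = 6√38, so the distance is |12|/(6√38) = 2/√38.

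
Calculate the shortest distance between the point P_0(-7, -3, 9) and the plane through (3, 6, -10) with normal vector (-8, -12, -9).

The plane has equation n·(r − (3, 6, -10)) = 0, i.e. n·r = -6.
n = (-8, -12, -9); n·P − (-6) = 17; |n| = 17; distance = 17/17 = 1.

1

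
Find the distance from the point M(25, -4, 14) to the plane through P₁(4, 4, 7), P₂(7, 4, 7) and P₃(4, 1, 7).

P₁P₂ = (3, 0, 0) and P₁P₃ = (0, -3, 0), so a normal is n = P₁P₂ × P₁P₃ = (0, 0, -9).
d = |(-9)·14 − (-63)| / √(0 + 0 + 81) = |-63| / 9 = 7.

7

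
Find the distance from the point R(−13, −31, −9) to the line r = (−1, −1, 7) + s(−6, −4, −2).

2√101

Direction vector d = (−6, −4, −2).
AP = (−12, −30, −16), and AP × d = (−4, 72, −132).
|AP × d|² = 22624 and |d|² = 56, so the distance is √(22624/56) = √404 = 2√101.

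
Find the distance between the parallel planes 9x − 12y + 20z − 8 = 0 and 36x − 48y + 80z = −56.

Divide the second equation by 4 to match normals: 9x − 12y + 20z = -14.
With common normal n = (9, −12, 20) (|n| = 25), the distance is |8 − (-14)|/|n| = 22/25.

22/25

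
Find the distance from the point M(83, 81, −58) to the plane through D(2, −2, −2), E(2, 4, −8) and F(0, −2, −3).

DE = (0, 6, −6) and DF = (−2, 0, −1), so a normal is n = DE × DF = (−6, 12, 12).
n = (−6, 12, 12); n·P − (-60) = -162; |n| = 18; distance = 162/18 = 9.

9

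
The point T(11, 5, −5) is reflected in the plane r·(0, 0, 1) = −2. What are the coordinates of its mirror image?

n = (0, 0, 1), |n|² = 1, n·T − (-2) = -3, so t = -3/1 = -3.
Foot F = T − (-3)·n = (11, 5, −2); the reflection is 2F − T = (11, 5, 1).

(11, 5, 1)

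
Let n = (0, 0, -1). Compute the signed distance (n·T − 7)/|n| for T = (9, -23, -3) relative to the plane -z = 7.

n·T − 7 = -4.
|n| = 1, so the signed distance is -4/1 = -4.

-4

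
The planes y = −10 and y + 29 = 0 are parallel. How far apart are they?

19

Both planes have normal n = (0, 1, 0), |n| = 1. Any point on the first plane is at distance |(-29) − (-10)|/|n| = 19/1 = 19 from the second.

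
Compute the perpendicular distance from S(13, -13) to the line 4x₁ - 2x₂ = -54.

The normal to the line is n = (4, -2) with |n| = 2√5.
|n·S − (-54)| = |78 − (-54)| = 132, so the distance is 132/(2√5) = 66√5/5.

66√5/5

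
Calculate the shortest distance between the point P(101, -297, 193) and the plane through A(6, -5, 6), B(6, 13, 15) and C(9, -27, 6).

4

AB = (0, 18, 9) and AC = (3, -22, 0), so a normal is n = AB × AC = (198, 27, -54).
d = |198·101 + 27·(-297) + (-54)·193 − 729| / √(39204 + 729 + 2916) = |828| / 207 = 4.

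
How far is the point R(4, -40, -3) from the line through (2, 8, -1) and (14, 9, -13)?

A direction vector is d = (12, 1, -12).
AP = (2, -48, -2), and AP × d = (578, 0, 578).
|AP × d|² = 668168 and |d|² = 289, so the distance is √(668168/289) = √2312 = 34√2.

34√2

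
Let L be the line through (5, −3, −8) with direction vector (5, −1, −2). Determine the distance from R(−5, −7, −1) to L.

Direction vector d = (5, −1, −2).
AP = (−10, −4, 7); AP·d = -60, |AP|² = 165, |d|² = 30.
distance² = |AP|² − (AP·d)²/|d|² = 165 − 3600/30 = 45, so the distance is 3√5.

3√5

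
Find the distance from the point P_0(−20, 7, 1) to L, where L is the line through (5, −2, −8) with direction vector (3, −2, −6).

√346

Direction vector d = (3, −2, −6).
AP = (−25, 9, 9), and AP × d = (−36, −123, 23).
|AP × d|² = 16954 and |d|² = 49, so the distance is √(16954/49) = √346.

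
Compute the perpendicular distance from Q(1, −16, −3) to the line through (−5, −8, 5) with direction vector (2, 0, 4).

Direction vector d = (2, 0, 4).
AP = (6, −8, −8), and AP × d = (−32, −40, 16).
|AP × d|² = 2880 and |d|² = 20, so the distance is √(2880/20) = √144 = 12.

12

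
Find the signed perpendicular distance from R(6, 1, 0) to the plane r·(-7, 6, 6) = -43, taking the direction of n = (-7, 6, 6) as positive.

7/11

n·R − (-43) = 7.
|n| = 11, so the signed distance is 7/11.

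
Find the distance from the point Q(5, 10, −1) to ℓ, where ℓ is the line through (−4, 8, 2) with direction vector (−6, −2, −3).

Direction vector d = (−6, −2, −3).
AP = (9, 2, −3); AP·d = -49, |AP|² = 94, |d|² = 49.
distance² = |AP|² − (AP·d)²/|d|² = 94 − 2401/49 = 45, so the distance is 3√5.

3√5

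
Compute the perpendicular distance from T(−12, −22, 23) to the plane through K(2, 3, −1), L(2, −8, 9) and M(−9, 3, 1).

14/15

KL = (0, −11, 10) and KM = (−11, 0, 2), so a normal is n = KL × KM = (−22, −110, −121).
Then n·(−12, −22, 23) − (−253) = 154.
|n| = √(484 + 12100 + 14641) = 165, so the distance is |154|/165 = 14/15.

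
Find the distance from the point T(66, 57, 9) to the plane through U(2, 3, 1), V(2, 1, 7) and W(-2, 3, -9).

20/√65

UV = (0, -2, 6) and UW = (-4, 0, -10), so a normal is n = UV × UW = (20, -24, -8).
n = (20, -24, -8); n·P − (-40) = -80; |n| = 4√65; distance = 80/(4√65) = 20/√65.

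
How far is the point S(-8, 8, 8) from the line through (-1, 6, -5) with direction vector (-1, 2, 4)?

√33

Direction vector d = (-1, 2, 4).
AP = (-7, 2, 13); AP·d = 63, |AP|² = 222, |d|² = 21.
distance² = |AP|² − (AP·d)²/|d|² = 222 − 3969/21 = 33, so the distance is √33.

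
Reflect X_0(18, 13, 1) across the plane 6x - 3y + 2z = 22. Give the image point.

With n = (6, -3, 2), the signed offset is (n·X_0 − 22)/|n|² = 49/49 = 1.
X_0' = X_0 − 2t·n = (18, 13, 1) − 2·(6, -3, 2) = (6, 19, -3).

(6, 19, -3)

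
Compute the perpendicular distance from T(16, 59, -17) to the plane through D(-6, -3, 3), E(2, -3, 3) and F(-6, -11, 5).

DE = (8, 0, 0) and DF = (0, -8, 2), so a normal is n = DE × DF = (0, -16, -64).
Then n·(16, 59, -17) - (-144) = 288.
|n| = √(0 + 256 + 4096) = 16√17, so the distance is |288|/(16√17) = 18/√17.

18√17/17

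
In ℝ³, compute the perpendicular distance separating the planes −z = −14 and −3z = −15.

9

Divide the second equation by 3 to match normals: −z = -5.
With common normal n = (0, 0, −1) (|n| = 1), the distance is |(-14) − (-5)|/|n| = 9/1 = 9.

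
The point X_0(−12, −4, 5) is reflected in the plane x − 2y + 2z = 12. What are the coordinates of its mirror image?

With n = (1, −2, 2), the signed offset is (n·X_0 − 12)/|n|² = -6/9 = -2/3.
X_0' = X_0 − 2t·n = (−12, −4, 5) − (-4/3)·(1, −2, 2) = (−32/3, −20/3, 23/3).

(-32/3, -20/3, 23/3)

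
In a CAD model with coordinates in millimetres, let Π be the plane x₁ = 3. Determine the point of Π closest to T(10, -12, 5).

n = (1, 0, 0), |n|² = 1, and n·T − 3 = 7.
t = 7/1 = 7, so the foot is T − t·n = (10, -12, 5) − 7·(1, 0, 0) = (3, -12, 5).

(3, -12, 5)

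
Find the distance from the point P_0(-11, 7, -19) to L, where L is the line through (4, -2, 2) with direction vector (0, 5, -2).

Direction vector d = (0, 5, -2).
AP = (-15, 9, -21), and AP × d = (87, -30, -75).
|AP × d|² = 14094 and |d|² = 29, so the distance is √(14094/29) = √486 = 9√6.

9√6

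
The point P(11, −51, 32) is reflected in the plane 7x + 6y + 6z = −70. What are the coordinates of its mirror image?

n = (7, 6, 6), |n|² = 121, n·P − (-70) = 33, so t = 33/121 = 3/11.
Foot F = P − (3/11)·n = (100/11, −579/11, 334/11); the reflection is 2F − P = (79/11, −597/11, 316/11).

(79/11, -597/11, 316/11)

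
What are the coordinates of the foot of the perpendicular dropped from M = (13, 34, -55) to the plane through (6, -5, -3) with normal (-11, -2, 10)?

(-20, 28, -25)

n = (-11, -2, 10), |n|² = 225, and n·M − (-86) = -675.
t = -675/225 = -3, so the foot is M − t·n = (13, 34, -55) − (-3)·(-11, -2, 10) = (-20, 28, -25).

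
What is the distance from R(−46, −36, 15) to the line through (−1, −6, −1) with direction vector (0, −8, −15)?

√3181

Direction vector d = (0, −8, −15).
AP = (−45, −30, 16); AP·d = 0, |AP|² = 3181, |d|² = 289.
distance² = |AP|² − (AP·d)²/|d|² = 3181 − 0/289 = 3181, so the distance is √3181.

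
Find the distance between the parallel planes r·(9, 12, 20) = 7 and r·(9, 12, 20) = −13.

4/5

With common normal n = (9, 12, 20) (|n| = 25), the distance is |7 − (-13)|/|n| = 20/25 = 4/5.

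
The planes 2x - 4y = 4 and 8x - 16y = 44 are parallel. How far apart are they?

7√5/10

Divide the second equation by 4 to match normals: 2x - 4y = 11.
With common normal n = (2, -4, 0) (|n| = 2√5), the distance is |4 − 11|/|n| = 7/(2√5).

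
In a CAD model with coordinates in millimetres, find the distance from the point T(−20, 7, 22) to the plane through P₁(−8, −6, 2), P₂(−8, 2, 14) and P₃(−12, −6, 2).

P₁P₂ = (0, 8, 12) and P₁P₃ = (−4, 0, 0), so a normal is n = P₁P₂ × P₁P₃ = (0, −48, 32).
Then n·(−20, 7, 22) − 352 = 16.
|n| = √(0 + 2304 + 1024) = 16√13, so the distance is |16|/(16√13) = √13/13.

√13/13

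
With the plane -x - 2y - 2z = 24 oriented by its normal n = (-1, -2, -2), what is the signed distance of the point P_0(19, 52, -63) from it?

n·P_0 − 24 = -21.
|n| = 3, so the signed distance is -21/3 = -7.

-7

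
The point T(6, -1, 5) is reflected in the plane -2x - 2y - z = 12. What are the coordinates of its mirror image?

(-6, -13, -1)

n = (-2, -2, -1), |n|² = 9, n·T − 12 = -27, so t = -27/9 = -3.
Foot F = T − (-3)·n = (0, -7, 2); the reflection is 2F − T = (-6, -13, -1).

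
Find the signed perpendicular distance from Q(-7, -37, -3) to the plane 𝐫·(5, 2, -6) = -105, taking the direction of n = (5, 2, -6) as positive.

n·Q − (-105) = 14.
|n| = √65, so the signed distance is 14√65/65.

14√65/65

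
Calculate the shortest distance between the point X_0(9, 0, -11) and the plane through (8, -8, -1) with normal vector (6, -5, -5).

8√86/43

The plane has equation n·(r − (8, -8, -1)) = 0, i.e. n·r = 93.
Then n·(9, 0, -11) - 93 = 16.
|n| = √(36 + 25 + 25) = √86, so the distance is |16|/√86 = 8√86/43.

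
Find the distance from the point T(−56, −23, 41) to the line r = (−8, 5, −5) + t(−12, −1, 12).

Direction vector d = (−12, −1, 12).
AP = (−48, −28, 46), and AP × d = (−290, 24, −288).
|AP × d|² = 167620 and |d|² = 289, so the distance is √(167620/289) = √580 = 2√145.

2√145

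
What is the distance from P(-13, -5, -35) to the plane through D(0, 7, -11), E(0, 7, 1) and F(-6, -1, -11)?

16/5

DE = (0, 0, 12) and DF = (-6, -8, 0), so a normal is n = DE × DF = (96, -72, 0).
Then n·(-13, -5, -35) - (-504) = -384.
|n| = √(9216 + 5184 + 0) = 120, so the distance is |-384|/120 = 16/5.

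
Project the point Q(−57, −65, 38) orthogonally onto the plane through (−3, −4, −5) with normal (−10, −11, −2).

(-7, -10, 48)

n = (−10, −11, −2), |n|² = 225, and n·Q − 84 = 1125.
t = 1125/225 = 5, so the foot is Q − t·n = (−57, −65, 38) − 5·(−10, −11, −2) = (−7, −10, 48).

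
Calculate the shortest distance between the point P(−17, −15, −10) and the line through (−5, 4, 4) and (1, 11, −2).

A direction vector is d = (6, 7, −6).
AP = (−12, −19, −14), and AP × d = (212, −156, 30).
|AP × d|² = 70180 and |d|² = 121, so the distance is √(70180/121) = √580 = 2√145.

2√145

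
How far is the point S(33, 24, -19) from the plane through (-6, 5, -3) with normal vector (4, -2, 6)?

The plane has equation n·(r − (-6, 5, -3)) = 0, i.e. n·r = -52.
n = (4, -2, 6); n·P − (-52) = 22; |n| = 2√14; distance = 22/(2√14) = 11/√14.

11√14/14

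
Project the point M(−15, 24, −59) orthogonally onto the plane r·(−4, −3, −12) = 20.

(1, 36, -11)

n = (−4, −3, −12), |n|² = 169, and n·M − 20 = 676.
t = 676/169 = 4, so the foot is M − t·n = (−15, 24, −59) − 4·(−4, −3, −12) = (1, 36, −11).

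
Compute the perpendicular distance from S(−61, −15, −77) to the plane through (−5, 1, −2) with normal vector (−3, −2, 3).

The plane has equation n·(r − (−5, 1, −2)) = 0, i.e. n·r = 7.
Then n·(−61, −15, −77) − 7 = −25.
|n| = √(9 + 4 + 9) = √22, so the distance is |-25|/√22 = 25/√22.

25√22/22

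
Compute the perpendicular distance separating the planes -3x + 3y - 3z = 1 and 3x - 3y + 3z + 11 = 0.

10√3/9

Divide the second equation by -1 to match normals: -3x + 3y - 3z = 11.
With common normal n = (-3, 3, -3) (|n| = 3√3), the distance is |1 − 11|/|n| = 10/(3√3).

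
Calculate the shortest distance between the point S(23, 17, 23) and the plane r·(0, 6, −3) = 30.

n = (0, 6, −3); n·P − 30 = 3; |n| = 3√5; distance = 3/(3√5) = √5/5.

1/√5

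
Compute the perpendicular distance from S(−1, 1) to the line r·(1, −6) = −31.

24/√37

d = |1·(-1) + (-6)·1 − (-31)| / √(1 + 36) = |24|/√37 = 24√37/37.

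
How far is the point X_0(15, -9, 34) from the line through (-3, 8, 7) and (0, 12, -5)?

3√74

A direction vector is d = (3, 4, -12).
AP = (18, -17, 27); AP·d = -338, |AP|² = 1342, |d|² = 169.
distance² = |AP|² − (AP·d)²/|d|² = 1342 − 114244/169 = 666, so the distance is 3√74.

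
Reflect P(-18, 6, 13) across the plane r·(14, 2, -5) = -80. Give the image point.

(10, 10, 3)

n = (14, 2, -5), |n|² = 225, n·P − (-80) = -225, so t = -225/225 = -1.
Foot F = P − (-1)·n = (-4, 8, 8); the reflection is 2F − P = (10, 10, 3).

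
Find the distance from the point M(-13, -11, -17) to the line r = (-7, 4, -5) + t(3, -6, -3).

Direction vector d = (3, -6, -3).
AP = (-6, -15, -12); AP·d = 108, |AP|² = 405, |d|² = 54.
distance² = |AP|² − (AP·d)²/|d|² = 405 − 11664/54 = 189, so the distance is 3√21.

3√21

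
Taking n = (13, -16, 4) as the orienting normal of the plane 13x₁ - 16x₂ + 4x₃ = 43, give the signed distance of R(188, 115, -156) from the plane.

-3

n·R − 43 = -63.
|n| = 21, so the signed distance is -63/21 = -3.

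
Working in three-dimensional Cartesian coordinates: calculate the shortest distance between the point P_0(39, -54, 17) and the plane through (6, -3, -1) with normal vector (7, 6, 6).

3

The plane has equation n·(r − (6, -3, -1)) = 0, i.e. n·r = 18.
d = |7·39 + 6·(-54) + 6·17 − 18| / √(49 + 36 + 36) = |33| / 11 = 3.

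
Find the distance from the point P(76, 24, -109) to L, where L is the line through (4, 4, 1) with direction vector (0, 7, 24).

Direction vector d = (0, 7, 24).
AP = (72, 20, -110); AP·d = -2500, |AP|² = 17684, |d|² = 625.
distance² = |AP|² − (AP·d)²/|d|² = 17684 − 6250000/625 = 7684, so the distance is 2√1921.

2√1921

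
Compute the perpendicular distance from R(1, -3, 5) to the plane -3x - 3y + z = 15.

4/√19

n = (-3, -3, 1); n·P − 15 = -4; |n| = √19; distance = 4/√19 = 4√19/19.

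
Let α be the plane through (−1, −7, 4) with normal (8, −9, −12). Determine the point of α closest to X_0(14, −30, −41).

The perpendicular from X_0 has direction n = (8, −9, −12): r = (14, −30, −41) + t(8, −9, −12).
Substitute into the plane: n·(X_0 + tn) = 7 gives 874 + 289t = 7, so t = -3.
Foot = (14, −30, −41) + (-3)·(8, −9, −12) = (−10, −3, −5).

(-10, -3, -5)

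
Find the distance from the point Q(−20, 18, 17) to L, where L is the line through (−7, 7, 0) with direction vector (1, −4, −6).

√102

Direction vector d = (1, −4, −6).
AP = (−13, 11, 17); AP·d = -159, |AP|² = 579, |d|² = 53.
distance² = |AP|² − (AP·d)²/|d|² = 579 − 25281/53 = 102, so the distance is √102.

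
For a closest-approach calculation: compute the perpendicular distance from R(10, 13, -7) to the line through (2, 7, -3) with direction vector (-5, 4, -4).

Direction vector d = (-5, 4, -4).
AP = (8, 6, -4), and AP × d = (-8, 52, 62).
|AP × d|² = 6612 and |d|² = 57, so the distance is √(6612/57) = √116 = 2√29.

2√29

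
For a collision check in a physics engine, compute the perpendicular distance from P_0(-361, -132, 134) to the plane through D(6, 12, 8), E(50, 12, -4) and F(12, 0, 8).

DE = (44, 0, -12) and DF = (6, -12, 0), so a normal is n = DE × DF = (-144, -72, -528).
Then n·(-361, -132, 134) - (-5952) = -3312.
|n| = √(20736 + 5184 + 278784) = 552, so the distance is |-3312|/552 = 6.

6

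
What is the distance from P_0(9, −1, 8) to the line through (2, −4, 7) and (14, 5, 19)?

3√2

A direction vector is d = (12, 9, 12).
AP = (7, 3, 1); AP·d = 123, |AP|² = 59, |d|² = 369.
distance² = |AP|² − (AP·d)²/|d|² = 59 − 15129/369 = 18, so the distance is 3√2.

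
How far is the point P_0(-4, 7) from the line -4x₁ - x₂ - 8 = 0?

The normal to the line is n = (-4, -1) with |n| = √17.
|n·P_0 − 8| = |9 − 8| = 1, so the distance is 1/√17 = √17/17.

√17/17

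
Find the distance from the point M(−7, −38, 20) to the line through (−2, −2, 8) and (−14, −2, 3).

√1465

A direction vector is d = (−12, 0, −5).
AP = (−5, −36, 12); AP·d = 0, |AP|² = 1465, |d|² = 169.
distance² = |AP|² − (AP·d)²/|d|² = 1465 − 0/169 = 1465, so the distance is √1465.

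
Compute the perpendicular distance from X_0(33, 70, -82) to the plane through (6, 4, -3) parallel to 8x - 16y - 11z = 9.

29/21

Parallel planes share the normal n = (8, -16, -11); since (6, 4, -3) lies on the plane, its equation is 8x - 16y - 11z = 17.
d = |8·33 + (-16)·70 + (-11)·(-82) − 17| / √(64 + 256 + 121) = |29| / 21 = 29/21.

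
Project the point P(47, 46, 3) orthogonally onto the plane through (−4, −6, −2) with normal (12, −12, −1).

The perpendicular from P has direction n = (12, −12, −1): r = (47, 46, 3) + t(12, −12, −1).
Substitute into the plane: n·(P + tn) = 26 gives 9 + 289t = 26, so t = 1/17.
Foot = (47, 46, 3) + (1/17)·(12, −12, −1) = (811/17, 770/17, 50/17).

(811/17, 770/17, 50/17)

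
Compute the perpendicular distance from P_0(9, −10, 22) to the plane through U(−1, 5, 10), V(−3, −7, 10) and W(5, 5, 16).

UV = (−2, −12, 0) and UW = (6, 0, 6), so a normal is n = UV × UW = (−72, 12, 72).
n = (−72, 12, 72); n·P − 852 = -36; |n| = 12√73; distance = 36/(12√73) = 3√73/73.

3/√73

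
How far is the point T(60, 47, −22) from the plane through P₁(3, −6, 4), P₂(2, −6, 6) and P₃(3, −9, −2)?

P₁P₂ = (−1, 0, 2) and P₁P₃ = (0, −3, −6), so a normal is n = P₁P₂ × P₁P₃ = (6, −6, 3).
n = (6, −6, 3); n·P − 66 = -54; |n| = 9; distance = 54/9 = 6.

6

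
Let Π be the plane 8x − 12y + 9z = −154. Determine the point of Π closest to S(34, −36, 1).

(10, 0, -26)

The perpendicular from S has direction n = (8, −12, 9): r = (34, −36, 1) + λ(8, −12, 9).
Substitute into the plane: n·(S + λn) = -154 gives 713 + 289λ = -154, so λ = -3.
Foot = (34, −36, 1) + (-3)·(8, −12, 9) = (10, 0, −26).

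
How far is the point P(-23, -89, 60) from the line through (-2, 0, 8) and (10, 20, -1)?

√1066

A direction vector is d = (12, 20, -9).
AP = (-21, -89, 52), and AP × d = (-239, 435, 648).
|AP × d|² = 666250 and |d|² = 625, so the distance is √(666250/625) = √1066.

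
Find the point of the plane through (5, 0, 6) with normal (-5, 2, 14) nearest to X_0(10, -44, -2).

(5, -42, 12)

The perpendicular from X_0 has direction n = (-5, 2, 14): r = (10, -44, -2) + t(-5, 2, 14).
Substitute into the plane: n·(X_0 + tn) = 59 gives -166 + 225t = 59, so t = 1.
Foot = (10, -44, -2) + 1·(-5, 2, 14) = (5, -42, 12).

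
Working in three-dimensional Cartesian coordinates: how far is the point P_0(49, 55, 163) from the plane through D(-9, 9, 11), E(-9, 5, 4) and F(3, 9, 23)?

DE = (0, -4, -7) and DF = (12, 0, 12), so a normal is n = DE × DF = (-48, -84, 48).
Then n·(49, 55, 163) - 204 = 648.
|n| = √(2304 + 7056 + 2304) = 108, so the distance is |648|/108 = 6.

6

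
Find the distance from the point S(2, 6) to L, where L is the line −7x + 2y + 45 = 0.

43/√53

d = |(-7)·2 + 2·6 − (-45)| / √(49 + 4) = |43|/√53 = 43/√53.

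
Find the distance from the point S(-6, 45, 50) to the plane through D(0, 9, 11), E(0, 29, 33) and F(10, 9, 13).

DE = (0, 20, 22) and DF = (10, 0, 2), so a normal is n = DE × DF = (40, 220, -200).
Then n·(-6, 45, 50) - (-220) = -120.
|n| = √(1600 + 48400 + 40000) = 300, so the distance is |-120|/300 = 2/5.

2/5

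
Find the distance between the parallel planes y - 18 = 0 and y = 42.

Both planes have normal n = (0, 1, 0), |n| = 1. Any point on the first plane is at distance |42 − 18|/|n| = 24/1 = 24 from the second.

24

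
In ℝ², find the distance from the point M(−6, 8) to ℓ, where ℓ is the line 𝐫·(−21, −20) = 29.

63/29

The normal to the line is n = (−21, −20) with |n| = 29.
|n·M − 29| = |-34 − 29| = 63, so the distance is 63/29.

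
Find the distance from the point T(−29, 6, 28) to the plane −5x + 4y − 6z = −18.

19√77/77

n = (−5, 4, −6); n·P − (-18) = 19; |n| = √77; distance = 19/√77 = 19√77/77.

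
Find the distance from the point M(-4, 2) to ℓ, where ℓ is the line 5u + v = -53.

d = |5·(-4) + 1·2 − (-53)| / √(25 + 1) = |35|/√26 = 35/√26.

35√26/26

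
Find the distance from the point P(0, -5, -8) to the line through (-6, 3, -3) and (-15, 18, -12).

A direction vector is d = (-9, 15, -9).
AP = (6, -8, -5), and AP × d = (147, 99, 18).
|AP × d|² = 31734 and |d|² = 387, so the distance is √(31734/387) = √82.

√82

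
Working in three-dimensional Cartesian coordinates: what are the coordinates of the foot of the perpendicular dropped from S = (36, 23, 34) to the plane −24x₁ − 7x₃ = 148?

The perpendicular from S has direction n = (−24, 0, −7): r = (36, 23, 34) + λ(−24, 0, −7).
Substitute into the plane: n·(S + λn) = 148 gives -1102 + 625λ = 148, so λ = 2.
Foot = (36, 23, 34) + 2·(−24, 0, −7) = (−12, 23, 20).

(-12, 23, 20)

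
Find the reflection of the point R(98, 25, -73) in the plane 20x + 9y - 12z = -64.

(-102, -65, 47)

n = (20, 9, -12), |n|² = 625, n·R − (-64) = 3125, so t = 3125/625 = 5.
Foot F = R − 5·n = (-2, -20, -13); the reflection is 2F − R = (-102, -65, 47).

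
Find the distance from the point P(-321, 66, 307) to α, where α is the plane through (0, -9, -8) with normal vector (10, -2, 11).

The plane has equation n·(r − (0, -9, -8)) = 0, i.e. n·r = -70.
n = (10, -2, 11); n·P − (-70) = 105; |n| = 15; distance = 105/15 = 7.

7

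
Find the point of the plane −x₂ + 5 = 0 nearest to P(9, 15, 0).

n = (0, −1, 0), |n|² = 1, and n·P − (-5) = -10.
t = -10/1 = -10, so the foot is P − t·n = (9, 15, 0) − (-10)·(0, −1, 0) = (9, 5, 0).

(9, 5, 0)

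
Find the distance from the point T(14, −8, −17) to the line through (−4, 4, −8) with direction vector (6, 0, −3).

Direction vector d = (6, 0, −3).
AP = (18, −12, −9); AP·d = 135, |AP|² = 549, |d|² = 45.
distance² = |AP|² − (AP·d)²/|d|² = 549 − 18225/45 = 144, so the distance is 12.

12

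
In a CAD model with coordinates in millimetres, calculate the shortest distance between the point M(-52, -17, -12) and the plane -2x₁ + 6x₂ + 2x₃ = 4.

n = (-2, 6, 2); n·P − 4 = -26; |n| = 2√11; distance = 26/(2√11) = 13/√11.

13/√11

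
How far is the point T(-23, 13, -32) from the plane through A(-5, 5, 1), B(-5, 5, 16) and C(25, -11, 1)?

AB = (0, 0, 15) and AC = (30, -16, 0), so a normal is n = AB × AC = (240, 450, 0).
Then n·(-23, 13, -32) - 1050 = -720.
|n| = √(57600 + 202500 + 0) = 510, so the distance is |-720|/510 = 24/17.

24/17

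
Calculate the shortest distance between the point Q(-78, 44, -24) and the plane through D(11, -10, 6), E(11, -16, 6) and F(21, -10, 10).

DE = (0, -6, 0) and DF = (10, 0, 4), so a normal is n = DE × DF = (-24, 0, 60).
Then n·(-78, 44, -24) - 96 = 336.
|n| = √(576 + 0 + 3600) = 12√29, so the distance is |336|/(12√29) = 28/√29.

28√29/29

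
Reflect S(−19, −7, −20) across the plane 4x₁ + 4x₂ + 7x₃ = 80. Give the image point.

(13, 25, 36)

With n = (4, 4, 7), the signed offset is (n·S − 80)/|n|² = -324/81 = -4.
S' = S − 2t·n = (−19, −7, −20) − (-8)·(4, 4, 7) = (13, 25, 36).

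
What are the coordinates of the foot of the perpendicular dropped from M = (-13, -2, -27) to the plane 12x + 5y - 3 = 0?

The perpendicular from M has direction n = (12, 5, 0): r = (-13, -2, -27) + t(12, 5, 0).
Substitute into the plane: n·(M + tn) = 3 gives -166 + 169t = 3, so t = 1.
Foot = (-13, -2, -27) + 1·(12, 5, 0) = (-1, 3, -27).

(-1, 3, -27)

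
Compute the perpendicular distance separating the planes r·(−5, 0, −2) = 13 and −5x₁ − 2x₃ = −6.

19√29/29

Both planes have normal n = (−5, 0, −2), |n| = √29. Any point on the first plane is at distance |(-6) − 13|/|n| = 19/√29 = 19√29/29 from the second.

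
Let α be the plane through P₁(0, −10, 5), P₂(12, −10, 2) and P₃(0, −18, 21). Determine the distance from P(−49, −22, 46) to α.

P₁P₂ = (12, 0, −3) and P₁P₃ = (0, −8, 16), so a normal is n = P₁P₂ × P₁P₃ = (−24, −192, −96).
d = |(-24)·(-49) + (-192)·(-22) + (-96)·46 − 1440| / √(576 + 36864 + 9216) = |-456| / 216 = 19/9.

19/9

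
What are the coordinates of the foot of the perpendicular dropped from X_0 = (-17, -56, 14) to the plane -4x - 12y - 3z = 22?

The perpendicular from X_0 has direction n = (-4, -12, -3): r = (-17, -56, 14) + μ(-4, -12, -3).
Substitute into the plane: n·(X_0 + μn) = 22 gives 698 + 169μ = 22, so μ = -4.
Foot = (-17, -56, 14) + (-4)·(-4, -12, -3) = (-1, -8, 26).

(-1, -8, 26)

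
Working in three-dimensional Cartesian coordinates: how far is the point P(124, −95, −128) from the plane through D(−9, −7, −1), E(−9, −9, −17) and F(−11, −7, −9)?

5

DE = (0, −2, −16) and DF = (−2, 0, −8), so a normal is n = DE × DF = (16, 32, −4).
d = |16·124 + 32·(-95) + (-4)·(-128) − (-364)| / √(256 + 1024 + 16) = |-180| / 36 = 5.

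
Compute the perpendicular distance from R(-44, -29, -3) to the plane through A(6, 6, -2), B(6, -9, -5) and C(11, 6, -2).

AB = (0, -15, -3) and AC = (5, 0, 0), so a normal is n = AB × AC = (0, -15, 75).
n = (0, -15, 75); n·P − (-240) = 450; |n| = 15√26; distance = 450/(15√26) = 15√26/13.

15√26/13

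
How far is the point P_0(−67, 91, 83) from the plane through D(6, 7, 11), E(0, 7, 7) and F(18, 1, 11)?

26/√29

DE = (−6, 0, −4) and DF = (12, −6, 0), so a normal is n = DE × DF = (−24, −48, 36).
Then n·(−67, 91, 83) − (−84) = 312.
|n| = √(576 + 2304 + 1296) = 12√29, so the distance is |312|/(12√29) = 26√29/29.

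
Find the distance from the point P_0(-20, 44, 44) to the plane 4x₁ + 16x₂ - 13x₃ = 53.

d = |4·(-20) + 16·44 + (-13)·44 − 53| / √(16 + 256 + 169) = |-1| / 21 = 1/21.

1/21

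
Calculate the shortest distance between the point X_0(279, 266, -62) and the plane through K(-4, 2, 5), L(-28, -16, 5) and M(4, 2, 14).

KL = (-24, -18, 0) and KM = (8, 0, 9), so a normal is n = KL × KM = (-162, 216, 144).
Then n·(279, 266, -62) - 1800 = 1530.
|n| = √(26244 + 46656 + 20736) = 306, so the distance is |1530|/306 = 5.

5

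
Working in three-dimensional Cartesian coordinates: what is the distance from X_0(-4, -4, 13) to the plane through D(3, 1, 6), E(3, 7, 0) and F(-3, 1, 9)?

DE = (0, 6, -6) and DF = (-6, 0, 3), so a normal is n = DE × DF = (18, 36, 36).
Then n·(-4, -4, 13) - 306 = -54.
|n| = √(324 + 1296 + 1296) = 54, so the distance is |-54|/54 = 1.

1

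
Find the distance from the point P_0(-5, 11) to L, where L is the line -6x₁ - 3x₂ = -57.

d = |(-6)·(-5) + (-3)·11 − (-57)| / √(36 + 9) = |54|/(3√5) = 18√5/5.

18√5/5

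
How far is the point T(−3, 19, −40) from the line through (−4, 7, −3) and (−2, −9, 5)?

A direction vector is d = (2, −16, 8).
AP = (1, 12, −37), and AP × d = (−496, −82, −40).
|AP × d|² = 254340 and |d|² = 324, so the distance is √(254340/324) = √785.

√785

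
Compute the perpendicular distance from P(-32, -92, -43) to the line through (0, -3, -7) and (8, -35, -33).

7√65

A direction vector is d = (8, -32, -26).
AP = (-32, -89, -36); AP·d = 3528, |AP|² = 10241, |d|² = 1764.
distance² = |AP|² − (AP·d)²/|d|² = 10241 − 12446784/1764 = 3185, so the distance is 7√65.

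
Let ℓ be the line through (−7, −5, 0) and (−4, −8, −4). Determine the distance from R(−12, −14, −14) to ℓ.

√166

A direction vector is d = (3, −3, −4).
AP = (−5, −9, −14), and AP × d = (−6, −62, 42).
|AP × d|² = 5644 and |d|² = 34, so the distance is √(5644/34) = √166.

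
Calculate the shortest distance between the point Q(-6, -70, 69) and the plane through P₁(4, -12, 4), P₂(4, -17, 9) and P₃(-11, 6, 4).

25√86/86

P₁P₂ = (0, -5, 5) and P₁P₃ = (-15, 18, 0), so a normal is n = P₁P₂ × P₁P₃ = (-90, -75, -75).
n = (-90, -75, -75); n·P − 240 = 375; |n| = 15√86; distance = 375/(15√86) = 25/√86.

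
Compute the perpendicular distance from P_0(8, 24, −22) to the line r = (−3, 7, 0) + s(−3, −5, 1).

Direction vector d = (−3, −5, 1).
AP = (11, 17, −22); AP·d = -140, |AP|² = 894, |d|² = 35.
distance² = |AP|² − (AP·d)²/|d|² = 894 − 19600/35 = 334, so the distance is √334.

√334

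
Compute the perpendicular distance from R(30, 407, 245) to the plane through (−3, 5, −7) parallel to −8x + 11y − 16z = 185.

Parallel planes share the normal n = (−8, 11, −16); since (−3, 5, −7) lies on the plane, its equation is −8x + 11y − 16z = 191.
d = |(-8)·30 + 11·407 + (-16)·245 − 191| / √(64 + 121 + 256) = |126| / 21 = 6.

6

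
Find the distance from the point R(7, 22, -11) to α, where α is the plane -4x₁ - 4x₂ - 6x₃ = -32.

n = (-4, -4, -6); n·P − (-32) = -18; |n| = 2√17; distance = 18/(2√17) = 9/√17.

9/√17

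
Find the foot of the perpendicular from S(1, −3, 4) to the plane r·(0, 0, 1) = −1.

The perpendicular from S has direction n = (0, 0, 1): r = (1, −3, 4) + μ(0, 0, 1).
Substitute into the plane: n·(S + μn) = -1 gives 4 + 1μ = -1, so μ = -5.
Foot = (1, −3, 4) + (-5)·(0, 0, 1) = (1, −3, −1).

(1, -3, -1)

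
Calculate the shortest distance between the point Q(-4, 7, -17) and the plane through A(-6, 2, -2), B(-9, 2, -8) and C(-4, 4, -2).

AB = (-3, 0, -6) and AC = (2, 2, 0), so a normal is n = AB × AC = (12, -12, -6).
n = (12, -12, -6); n·P − (-84) = 54; |n| = 18; distance = 54/18 = 3.

3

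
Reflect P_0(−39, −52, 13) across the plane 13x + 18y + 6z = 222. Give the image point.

(39, 56, 49)

n = (13, 18, 6), |n|² = 529, n·P_0 − 222 = -1587, so t = -1587/529 = -3.
Foot F = P_0 − (-3)·n = (0, 2, 31); the reflection is 2F − P_0 = (39, 56, 49).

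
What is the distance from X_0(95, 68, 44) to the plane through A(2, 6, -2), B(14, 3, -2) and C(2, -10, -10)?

3

AB = (12, -3, 0) and AC = (0, -16, -8), so a normal is n = AB × AC = (24, 96, -192).
d = |24·95 + 96·68 + (-192)·44 − 1008| / √(576 + 9216 + 36864) = |-648| / 216 = 3.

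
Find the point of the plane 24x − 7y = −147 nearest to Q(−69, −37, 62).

The perpendicular from Q has direction n = (24, −7, 0): r = (−69, −37, 62) + μ(24, −7, 0).
Substitute into the plane: n·(Q + μn) = -147 gives -1397 + 625μ = -147, so μ = 2.
Foot = (−69, −37, 62) + 2·(24, −7, 0) = (−21, −51, 62).

(-21, -51, 62)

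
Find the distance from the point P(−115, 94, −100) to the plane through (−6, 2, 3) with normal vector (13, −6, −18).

The plane has equation n·(r − (−6, 2, 3)) = 0, i.e. n·r = -144.
d = |13·(-115) + (-6)·94 + (-18)·(-100) − (-144)| / √(169 + 36 + 324) = |-115| / 23 = 5.

5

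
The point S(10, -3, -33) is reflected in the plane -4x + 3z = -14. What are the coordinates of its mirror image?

n = (-4, 0, 3), |n|² = 25, n·S − (-14) = -125, so t = -125/25 = -5.
Foot F = S − (-5)·n = (-10, -3, -18); the reflection is 2F − S = (-30, -3, -3).

(-30, -3, -3)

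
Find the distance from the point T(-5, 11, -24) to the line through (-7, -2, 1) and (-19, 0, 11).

A direction vector is d = (-12, 2, 10).
AP = (2, 13, -25), and AP × d = (180, 280, 160).
|AP × d|² = 136400 and |d|² = 248, so the distance is √(136400/248) = √550 = 5√22.

5√22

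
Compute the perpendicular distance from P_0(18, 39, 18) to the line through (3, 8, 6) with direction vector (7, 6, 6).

Direction vector d = (7, 6, 6).
AP = (15, 31, 12); AP·d = 363, |AP|² = 1330, |d|² = 121.
distance² = |AP|² − (AP·d)²/|d|² = 1330 − 131769/121 = 241, so the distance is √241.

√241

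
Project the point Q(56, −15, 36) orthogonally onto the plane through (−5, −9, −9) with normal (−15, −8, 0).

n = (−15, −8, 0), |n|² = 289, and n·Q − 147 = -867.
t = -867/289 = -3, so the foot is Q − t·n = (56, −15, 36) − (-3)·(−15, −8, 0) = (11, −39, 36).

(11, -39, 36)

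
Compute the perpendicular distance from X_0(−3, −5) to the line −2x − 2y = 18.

The normal to the line is n = (−2, −2) with |n| = 2√2.
|n·X_0 − 18| = |16 − 18| = 2, so the distance is 2/(2√2) = √2/2.

√2/2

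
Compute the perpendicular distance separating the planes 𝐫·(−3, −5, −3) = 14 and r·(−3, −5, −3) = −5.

With common normal n = (−3, −5, −3) (|n| = √43), the distance is |14 − (-5)|/|n| = 19/√43.

19/√43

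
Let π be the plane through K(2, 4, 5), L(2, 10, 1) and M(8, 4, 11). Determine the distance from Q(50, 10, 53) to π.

KL = (0, 6, −4) and KM = (6, 0, 6), so a normal is n = KL × KM = (36, −24, −36).
d = |36·50 + (-24)·10 + (-36)·53 − (-204)| / √(1296 + 576 + 1296) = |-144| / (12√22) = 6√22/11.

12/√22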